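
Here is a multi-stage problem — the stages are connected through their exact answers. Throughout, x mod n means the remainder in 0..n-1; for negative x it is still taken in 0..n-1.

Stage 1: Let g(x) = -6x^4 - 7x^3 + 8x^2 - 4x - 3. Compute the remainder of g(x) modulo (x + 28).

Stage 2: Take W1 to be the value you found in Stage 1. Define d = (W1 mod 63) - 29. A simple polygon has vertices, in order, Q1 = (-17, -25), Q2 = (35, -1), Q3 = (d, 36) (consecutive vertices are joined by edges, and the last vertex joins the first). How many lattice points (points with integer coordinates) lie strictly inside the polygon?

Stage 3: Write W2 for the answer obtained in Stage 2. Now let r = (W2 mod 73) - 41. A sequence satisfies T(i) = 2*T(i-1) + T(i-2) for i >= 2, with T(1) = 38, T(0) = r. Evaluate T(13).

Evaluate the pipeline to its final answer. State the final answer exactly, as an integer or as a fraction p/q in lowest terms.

Stage 1: remainder = value at the root: -6*(-28)^4 - 7*(-28)^3 + 8*(-28)^2 - 4*(-28)^1 - 3 = (-3687936) + (153664) + (6272) + (112) + (-3) = -3527891; answer -3527891
Stage 2: W1 = -3527891; d = 17; cross terms: (-17*-1 - 35*-25)=892, (35*36 - 17*-1)=1277, (17*-25 - -17*36)=187; twice the area = |2356| = 2356; area = 1178; boundary points = 4 + 1 + 1 = 6; strictly interior points = area - boundary/2 + 1 = 1176; answer 1176
Stage 3: W2 = 1176; r = -33; T(2) = 2*(38) + 1*(-33) = 43; iterating: T(2)=43, T(3)=124, T(4)=291, T(5)=706, T(6)=1703, T(7)=4112, T(8)=9927, T(9)=23966, T(10)=57859, T(11)=139684, T(12)=337227, T(13)=814138; answer 814138

814138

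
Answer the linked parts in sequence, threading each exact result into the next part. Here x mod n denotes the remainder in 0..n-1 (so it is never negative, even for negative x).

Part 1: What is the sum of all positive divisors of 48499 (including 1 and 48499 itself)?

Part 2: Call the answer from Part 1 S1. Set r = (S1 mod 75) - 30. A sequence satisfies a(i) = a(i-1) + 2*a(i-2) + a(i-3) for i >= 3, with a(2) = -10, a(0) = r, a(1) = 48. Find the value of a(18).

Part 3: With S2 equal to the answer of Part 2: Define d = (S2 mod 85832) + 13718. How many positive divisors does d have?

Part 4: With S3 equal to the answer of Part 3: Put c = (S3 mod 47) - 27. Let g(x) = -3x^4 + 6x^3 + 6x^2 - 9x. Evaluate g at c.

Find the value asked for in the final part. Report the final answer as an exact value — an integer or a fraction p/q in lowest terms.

Part 1: 48499 = 11 * 4409; sigma = (1 + 11) * (1 + 4409) = 12 * 4410 = 52920; answer 52920
Part 2: S1 = 52920; r = 15; a(3) = 1*(-10) + 2*(48) + 1*(15) = 101; iterating: a(3)=101, a(4)=129, a(5)=321, a(6)=680, a(7)=1451, a(8)=3132, a(9)=6714, a(10)=14429, a(11)=30989, a(12)=66561, a(13)=142968, a(14)=307079, a(15)=659576, a(16)=1416702, a(17)=3042933, a(18)=6535913; answer 6535913
Part 3: S2 = 6535913; d = 26399; 26399 is prime, so its only divisors are 1 and 26399; count = 2; answer 2
Part 4: S3 = 2; c = -25; -3*(-25)^4 + 6*(-25)^3 + 6*(-25)^2 - 9*(-25)^1 = (-1171875) + (-93750) + (3750) + (225) = -1261650; answer -1261650

-1261650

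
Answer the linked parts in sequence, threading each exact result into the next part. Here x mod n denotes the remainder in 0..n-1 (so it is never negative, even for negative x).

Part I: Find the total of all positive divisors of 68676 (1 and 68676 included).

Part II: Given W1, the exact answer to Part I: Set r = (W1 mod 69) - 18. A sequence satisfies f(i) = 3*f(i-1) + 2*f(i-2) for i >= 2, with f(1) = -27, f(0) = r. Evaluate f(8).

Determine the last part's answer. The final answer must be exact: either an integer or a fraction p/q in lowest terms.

-211845

Part I: 68676 = 2^2 * 3 * 59 * 97; sigma = (1 + 2 + 4) * (1 + 3) * (1 + 59) * (1 + 97) = 7 * 4 * 60 * 98 = 164640; answer 164640
Part II: W1 = 164640; r = -12; f(2) = 3*(-27) + 2*(-12) = -105; iterating: f(2)=-105, f(3)=-369, f(4)=-1317, f(5)=-4689, f(6)=-16701, f(7)=-59481, f(8)=-211845; answer -211845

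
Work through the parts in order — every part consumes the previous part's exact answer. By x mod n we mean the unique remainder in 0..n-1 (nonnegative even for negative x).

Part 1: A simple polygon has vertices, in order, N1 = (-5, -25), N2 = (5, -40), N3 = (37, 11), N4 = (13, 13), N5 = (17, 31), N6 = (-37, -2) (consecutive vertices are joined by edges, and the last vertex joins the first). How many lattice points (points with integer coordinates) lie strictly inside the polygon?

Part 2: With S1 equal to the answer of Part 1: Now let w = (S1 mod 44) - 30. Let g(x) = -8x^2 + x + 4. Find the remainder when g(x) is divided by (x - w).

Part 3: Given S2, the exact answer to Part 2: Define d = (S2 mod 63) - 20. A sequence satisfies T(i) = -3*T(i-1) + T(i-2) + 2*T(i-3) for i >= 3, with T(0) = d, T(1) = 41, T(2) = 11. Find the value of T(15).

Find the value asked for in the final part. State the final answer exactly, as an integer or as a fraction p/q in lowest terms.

53642818

Part 1: cross terms: (-5*-40 - 5*-25)=325, (5*11 - 37*-40)=1535, (37*13 - 13*11)=338, (13*31 - 17*13)=182, (17*-2 - -37*31)=1113, (-37*-25 - -5*-2)=915; twice the area = |4408| = 4408; area = 2204; boundary points = 5 + 1 + 2 + 2 + 3 + 1 = 14; strictly interior points = area - boundary/2 + 1 = 2198; answer 2198
Part 2: S1 = 2198; w = 12; remainder = value at the root: -8*(12)^2 + 1*(12)^1 + 4 = (-1152) + (12) + (4) = -1136; answer -1136
Part 3: S2 = -1136; d = 41; T(3) = -3*(11) + 1*(41) + 2*(41) = 90; iterating: T(3)=90, T(4)=-177, T(5)=643, T(6)=-1926, T(7)=6067, T(8)=-18841, T(9)=58738, T(10)=-182921, T(11)=569819, T(12)=-1774902, T(13)=5528683, T(14)=-17221313, T(15)=53642818; answer 53642818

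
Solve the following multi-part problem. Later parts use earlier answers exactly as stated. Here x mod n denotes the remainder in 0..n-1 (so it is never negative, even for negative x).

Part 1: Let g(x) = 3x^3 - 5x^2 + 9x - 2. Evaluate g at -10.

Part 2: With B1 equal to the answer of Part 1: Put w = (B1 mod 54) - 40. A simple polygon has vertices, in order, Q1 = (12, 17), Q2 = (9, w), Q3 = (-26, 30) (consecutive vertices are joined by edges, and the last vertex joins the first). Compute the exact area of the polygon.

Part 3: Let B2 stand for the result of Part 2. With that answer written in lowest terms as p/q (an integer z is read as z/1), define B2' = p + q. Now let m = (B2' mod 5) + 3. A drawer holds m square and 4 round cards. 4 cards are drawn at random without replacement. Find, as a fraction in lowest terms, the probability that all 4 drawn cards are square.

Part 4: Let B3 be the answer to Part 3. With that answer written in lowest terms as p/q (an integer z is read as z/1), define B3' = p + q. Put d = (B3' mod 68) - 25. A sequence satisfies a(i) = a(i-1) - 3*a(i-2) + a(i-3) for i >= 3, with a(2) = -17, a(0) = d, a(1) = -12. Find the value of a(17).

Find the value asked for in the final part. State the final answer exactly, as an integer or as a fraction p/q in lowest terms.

12588

Part 1: 3*(-10)^3 - 5*(-10)^2 + 9*(-10)^1 - 2 = (-3000) + (-500) + (-90) + (-2) = -3592; answer -3592
Part 2: B1 = -3592; w = -14; cross terms: (12*-14 - 9*17)=-321, (9*30 - -26*-14)=-94, (-26*17 - 12*30)=-802; twice the area = |-1217| = 1217; area = 1217/2; answer 1217/2
Part 3: B2 = 1217/2; threaded value p + q = 1219; m = 7; total draws C(11,4) = 330; favorable C(7,4) = 35; P = 7/66; answer 7/66
Part 4: B3 = 7/66; threaded value p + q = 73; d = -20; a(3) = 1*(-17) - 3*(-12) + 1*(-20) = -1; iterating: a(3)=-1, a(4)=38, a(5)=24, a(6)=-91, a(7)=-125, a(8)=172, a(9)=456, a(10)=-185, a(11)=-1381, a(12)=-370, a(13)=3588, a(14)=3317, a(15)=-7817, a(16)=-14180, a(17)=12588; answer 12588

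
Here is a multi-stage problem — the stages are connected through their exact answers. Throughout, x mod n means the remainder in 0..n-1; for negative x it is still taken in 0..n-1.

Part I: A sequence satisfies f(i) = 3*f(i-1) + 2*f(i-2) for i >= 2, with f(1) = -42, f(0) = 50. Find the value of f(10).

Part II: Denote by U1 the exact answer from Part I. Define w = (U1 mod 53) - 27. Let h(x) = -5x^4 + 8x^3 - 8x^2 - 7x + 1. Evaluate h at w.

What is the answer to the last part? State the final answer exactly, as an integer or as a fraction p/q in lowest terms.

-480941

Part I: f(2) = 3*(-42) + 2*(50) = -26; iterating: f(2)=-26, f(3)=-162, f(4)=-538, f(5)=-1938, f(6)=-6890, f(7)=-24546, f(8)=-87418, f(9)=-311346, f(10)=-1108874; answer -1108874
Part II: U1 = -1108874; w = 18; -5*(18)^4 + 8*(18)^3 - 8*(18)^2 - 7*(18)^1 + 1 = (-524880) + (46656) + (-2592) + (-126) + (1) = -480941; answer -480941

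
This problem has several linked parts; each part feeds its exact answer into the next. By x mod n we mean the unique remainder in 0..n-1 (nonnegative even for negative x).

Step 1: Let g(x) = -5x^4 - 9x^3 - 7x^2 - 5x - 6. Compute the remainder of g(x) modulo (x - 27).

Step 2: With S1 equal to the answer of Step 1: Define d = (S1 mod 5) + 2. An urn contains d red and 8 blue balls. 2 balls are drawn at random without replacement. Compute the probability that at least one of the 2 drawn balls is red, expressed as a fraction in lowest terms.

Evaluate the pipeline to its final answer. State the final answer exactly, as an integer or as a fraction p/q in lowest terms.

Step 1: remainder = value at the root: -5*(27)^4 - 9*(27)^3 - 7*(27)^2 - 5*(27)^1 - 6 = (-2657205) + (-177147) + (-5103) + (-135) + (-6) = -2839596; answer -2839596
Step 2: S1 = -2839596; d = 6; total draws C(14,2) = 91; complement C(8,2) = 28; favorable 91 - 28 = 63; P = 9/13; answer 9/13

9/13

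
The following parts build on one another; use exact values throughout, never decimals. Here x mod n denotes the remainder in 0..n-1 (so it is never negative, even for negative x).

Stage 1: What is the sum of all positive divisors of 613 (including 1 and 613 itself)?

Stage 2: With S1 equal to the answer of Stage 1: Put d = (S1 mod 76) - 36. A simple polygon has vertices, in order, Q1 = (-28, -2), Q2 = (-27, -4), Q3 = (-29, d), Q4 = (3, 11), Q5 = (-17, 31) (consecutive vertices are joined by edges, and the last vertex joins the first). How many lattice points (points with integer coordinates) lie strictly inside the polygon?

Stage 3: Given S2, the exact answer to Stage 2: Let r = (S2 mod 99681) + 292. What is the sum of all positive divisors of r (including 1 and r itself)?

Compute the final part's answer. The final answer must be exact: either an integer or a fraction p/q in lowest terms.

2880

Stage 1: 613 is prime, so its only divisors are 1 and 613; sigma = 1 + 613 = 614; answer 614
Stage 2: S1 = 614; d = -30; cross terms: (-28*-4 - -27*-2)=58, (-27*-30 - -29*-4)=694, (-29*11 - 3*-30)=-229, (3*31 - -17*11)=280, (-17*-2 - -28*31)=902; twice the area = |1705| = 1705; area = 1705/2; boundary points = 1 + 2 + 1 + 20 + 11 = 35; strictly interior points = area - boundary/2 + 1 = 836; answer 836
Stage 3: S2 = 836; r = 1128; 1128 = 2^3 * 3 * 47; sigma = (1 + 2 + 4 + 8) * (1 + 3) * (1 + 47) = 15 * 4 * 48 = 2880; answer 2880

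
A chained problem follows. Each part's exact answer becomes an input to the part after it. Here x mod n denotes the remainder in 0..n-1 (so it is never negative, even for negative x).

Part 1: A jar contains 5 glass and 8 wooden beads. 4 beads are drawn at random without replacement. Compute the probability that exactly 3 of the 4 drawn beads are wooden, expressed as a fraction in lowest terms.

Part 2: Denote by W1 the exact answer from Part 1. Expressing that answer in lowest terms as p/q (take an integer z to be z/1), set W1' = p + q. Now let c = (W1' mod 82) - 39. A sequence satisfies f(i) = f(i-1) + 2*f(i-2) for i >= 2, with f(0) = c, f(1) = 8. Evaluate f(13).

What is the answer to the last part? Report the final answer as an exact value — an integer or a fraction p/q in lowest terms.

Part 1: total draws C(13,4) = 715; favorable C(8,3)*C(5,1) = 280; P = 56/143; answer 56/143
Part 2: W1 = 56/143; threaded value p + q = 199; c = -4; f(2) = 1*(8) + 2*(-4) = 0; iterating: f(2)=0, f(3)=16, f(4)=16, f(5)=48, f(6)=80, f(7)=176, f(8)=336, f(9)=688, f(10)=1360, f(11)=2736, f(12)=5456, f(13)=10928; answer 10928

10928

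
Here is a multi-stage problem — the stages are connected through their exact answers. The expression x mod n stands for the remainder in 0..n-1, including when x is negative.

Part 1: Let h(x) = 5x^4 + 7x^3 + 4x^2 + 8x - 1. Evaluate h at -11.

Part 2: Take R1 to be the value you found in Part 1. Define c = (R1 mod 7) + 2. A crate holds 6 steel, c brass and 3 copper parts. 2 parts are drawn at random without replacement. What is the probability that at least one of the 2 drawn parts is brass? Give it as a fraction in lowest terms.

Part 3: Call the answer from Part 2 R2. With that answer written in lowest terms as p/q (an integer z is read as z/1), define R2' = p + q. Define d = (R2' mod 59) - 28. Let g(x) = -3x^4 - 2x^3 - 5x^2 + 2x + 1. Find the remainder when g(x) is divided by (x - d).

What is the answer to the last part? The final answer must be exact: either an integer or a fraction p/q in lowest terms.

Part 1: 5*(-11)^4 + 7*(-11)^3 + 4*(-11)^2 + 8*(-11)^1 - 1 = (73205) + (-9317) + (484) + (-88) + (-1) = 64283; answer 64283
Part 2: R1 = 64283; c = 4; total draws C(13,2) = 78; complement C(9,2) = 36; favorable 78 - 36 = 42; P = 7/13; answer 7/13
Part 3: R2 = 7/13; threaded value p + q = 20; d = -8; remainder = value at the root: -3*(-8)^4 - 2*(-8)^3 - 5*(-8)^2 + 2*(-8)^1 + 1 = (-12288) + (1024) + (-320) + (-16) + (1) = -11599; answer -11599

-11599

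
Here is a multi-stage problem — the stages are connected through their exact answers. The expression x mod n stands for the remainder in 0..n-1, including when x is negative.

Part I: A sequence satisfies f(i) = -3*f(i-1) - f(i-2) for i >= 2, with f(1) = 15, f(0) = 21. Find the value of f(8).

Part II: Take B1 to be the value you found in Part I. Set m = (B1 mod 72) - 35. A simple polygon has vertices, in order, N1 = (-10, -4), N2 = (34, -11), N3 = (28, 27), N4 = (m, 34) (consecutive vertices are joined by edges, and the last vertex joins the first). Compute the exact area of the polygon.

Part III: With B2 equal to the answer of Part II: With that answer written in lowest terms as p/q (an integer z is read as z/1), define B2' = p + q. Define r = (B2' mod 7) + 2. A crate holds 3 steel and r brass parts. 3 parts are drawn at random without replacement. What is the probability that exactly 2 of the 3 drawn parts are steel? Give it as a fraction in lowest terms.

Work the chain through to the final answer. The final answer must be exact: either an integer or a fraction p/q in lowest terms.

12/35

Part I: f(2) = -3*(15) - 1*(21) = -66; iterating: f(2)=-66, f(3)=183, f(4)=-483, f(5)=1266, f(6)=-3315, f(7)=8679, f(8)=-22722; answer -22722
Part II: B1 = -22722; m = -5; cross terms: (-10*-11 - 34*-4)=246, (34*27 - 28*-11)=1226, (28*34 - -5*27)=1087, (-5*-4 - -10*34)=360; twice the area = |2919| = 2919; area = 2919/2; answer 2919/2
Part III: B2 = 2919/2; threaded value p + q = 2921; r = 4; total draws C(7,3) = 35; favorable C(3,2)*C(4,1) = 12; P = 12/35; answer 12/35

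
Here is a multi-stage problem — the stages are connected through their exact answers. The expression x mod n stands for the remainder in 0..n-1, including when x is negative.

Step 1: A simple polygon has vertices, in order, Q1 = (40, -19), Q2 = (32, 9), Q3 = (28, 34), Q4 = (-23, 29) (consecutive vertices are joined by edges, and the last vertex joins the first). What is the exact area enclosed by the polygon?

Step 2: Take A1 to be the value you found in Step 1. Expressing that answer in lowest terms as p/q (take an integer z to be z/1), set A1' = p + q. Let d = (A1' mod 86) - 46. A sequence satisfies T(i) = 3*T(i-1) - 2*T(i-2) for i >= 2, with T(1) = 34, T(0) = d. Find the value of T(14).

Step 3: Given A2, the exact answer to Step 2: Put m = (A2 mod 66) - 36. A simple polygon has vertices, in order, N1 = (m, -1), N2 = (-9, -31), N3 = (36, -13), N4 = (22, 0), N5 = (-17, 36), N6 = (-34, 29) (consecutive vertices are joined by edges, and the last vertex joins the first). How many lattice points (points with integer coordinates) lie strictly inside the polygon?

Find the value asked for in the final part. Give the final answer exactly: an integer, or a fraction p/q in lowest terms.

2306

Step 1: cross terms: (40*9 - 32*-19)=968, (32*34 - 28*9)=836, (28*29 - -23*34)=1594, (-23*-19 - 40*29)=-723; twice the area = |2675| = 2675; area = 2675/2; answer 2675/2
Step 2: A1 = 2675/2; threaded value p + q = 2677; d = -35; T(2) = 3*(34) - 2*(-35) = 172; iterating: T(2)=172, T(3)=448, T(4)=1000, T(5)=2104, T(6)=4312, T(7)=8728, T(8)=17560, T(9)=35224, T(10)=70552, T(11)=141208, T(12)=282520, T(13)=565144, T(14)=1130392; answer 1130392
Step 3: A2 = 1130392; m = -26; cross terms: (-26*-31 - -9*-1)=797, (-9*-13 - 36*-31)=1233, (36*0 - 22*-13)=286, (22*36 - -17*0)=792, (-17*29 - -34*36)=731, (-34*-1 - -26*29)=788; twice the area = |4627| = 4627; area = 4627/2; boundary points = 1 + 9 + 1 + 3 + 1 + 2 = 17; strictly interior points = area - boundary/2 + 1 = 2306; answer 2306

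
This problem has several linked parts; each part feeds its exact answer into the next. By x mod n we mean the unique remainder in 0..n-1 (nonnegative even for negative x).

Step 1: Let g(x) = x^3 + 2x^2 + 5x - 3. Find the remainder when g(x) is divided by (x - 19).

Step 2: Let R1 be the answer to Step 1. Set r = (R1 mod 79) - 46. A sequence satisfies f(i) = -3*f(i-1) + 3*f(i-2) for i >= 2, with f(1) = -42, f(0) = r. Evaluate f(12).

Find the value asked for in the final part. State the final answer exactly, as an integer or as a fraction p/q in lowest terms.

Step 1: remainder = value at the root: 1*(19)^3 + 2*(19)^2 + 5*(19)^1 - 3 = (6859) + (722) + (95) + (-3) = 7673; answer 7673
Step 2: R1 = 7673; r = -36; f(2) = -3*(-42) + 3*(-36) = 18; iterating: f(2)=18, f(3)=-180, f(4)=594, f(5)=-2322, f(6)=8748, f(7)=-33210, f(8)=125874, f(9)=-477252, f(10)=1809378, f(11)=-6859890, f(12)=26007804; answer 26007804

26007804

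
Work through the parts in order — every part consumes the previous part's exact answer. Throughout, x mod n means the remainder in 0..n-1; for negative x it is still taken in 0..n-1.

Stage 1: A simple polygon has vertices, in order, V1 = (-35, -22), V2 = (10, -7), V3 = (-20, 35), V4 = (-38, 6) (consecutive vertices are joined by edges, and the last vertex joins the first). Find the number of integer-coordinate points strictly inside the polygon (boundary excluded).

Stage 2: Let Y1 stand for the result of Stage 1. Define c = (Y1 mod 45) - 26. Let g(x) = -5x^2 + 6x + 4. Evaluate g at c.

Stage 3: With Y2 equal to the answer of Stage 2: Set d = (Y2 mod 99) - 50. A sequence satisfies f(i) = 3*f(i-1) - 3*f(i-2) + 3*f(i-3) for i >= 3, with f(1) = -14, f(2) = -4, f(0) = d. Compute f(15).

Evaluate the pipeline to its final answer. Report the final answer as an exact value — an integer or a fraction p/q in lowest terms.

-1096902

Stage 1: cross terms: (-35*-7 - 10*-22)=465, (10*35 - -20*-7)=210, (-20*6 - -38*35)=1210, (-38*-22 - -35*6)=1046; twice the area = |2931| = 2931; area = 2931/2; boundary points = 15 + 6 + 1 + 1 = 23; strictly interior points = area - boundary/2 + 1 = 1455; answer 1455
Stage 2: Y1 = 1455; c = -11; -5*(-11)^2 + 6*(-11)^1 + 4 = (-605) + (-66) + (4) = -667; answer -667
Stage 3: Y2 = -667; d = -24; f(3) = 3*(-4) - 3*(-14) + 3*(-24) = -42; iterating: f(3)=-42, f(4)=-156, f(5)=-354, f(6)=-720, f(7)=-1566, f(8)=-3600, f(9)=-8262, f(10)=-18684, f(11)=-42066, f(12)=-94932, f(13)=-214650, f(14)=-485352, f(15)=-1096902; answer -1096902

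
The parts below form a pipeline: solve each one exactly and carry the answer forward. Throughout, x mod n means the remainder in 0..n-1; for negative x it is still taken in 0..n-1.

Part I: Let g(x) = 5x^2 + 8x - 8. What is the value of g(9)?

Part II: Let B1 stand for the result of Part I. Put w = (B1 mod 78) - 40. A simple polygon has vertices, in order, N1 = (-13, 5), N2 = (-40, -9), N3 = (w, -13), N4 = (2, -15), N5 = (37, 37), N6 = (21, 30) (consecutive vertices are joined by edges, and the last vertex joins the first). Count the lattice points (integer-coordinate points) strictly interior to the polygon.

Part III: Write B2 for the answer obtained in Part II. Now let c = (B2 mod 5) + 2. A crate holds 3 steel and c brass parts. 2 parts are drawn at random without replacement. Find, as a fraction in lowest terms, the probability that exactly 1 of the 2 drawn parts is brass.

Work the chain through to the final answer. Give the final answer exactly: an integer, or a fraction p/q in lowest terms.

Part I: 5*(9)^2 + 8*(9)^1 - 8 = (405) + (72) + (-8) = 469; answer 469
Part II: B1 = 469; w = -39; cross terms: (-13*-9 - -40*5)=317, (-40*-13 - -39*-9)=169, (-39*-15 - 2*-13)=611, (2*37 - 37*-15)=629, (37*30 - 21*37)=333, (21*5 - -13*30)=495; twice the area = |2554| = 2554; area = 1277; boundary points = 1 + 1 + 1 + 1 + 1 + 1 = 6; strictly interior points = area - boundary/2 + 1 = 1275; answer 1275
Part III: B2 = 1275; c = 2; total draws C(5,2) = 10; favorable C(2,1)*C(3,1) = 6; P = 3/5; answer 3/5

3/5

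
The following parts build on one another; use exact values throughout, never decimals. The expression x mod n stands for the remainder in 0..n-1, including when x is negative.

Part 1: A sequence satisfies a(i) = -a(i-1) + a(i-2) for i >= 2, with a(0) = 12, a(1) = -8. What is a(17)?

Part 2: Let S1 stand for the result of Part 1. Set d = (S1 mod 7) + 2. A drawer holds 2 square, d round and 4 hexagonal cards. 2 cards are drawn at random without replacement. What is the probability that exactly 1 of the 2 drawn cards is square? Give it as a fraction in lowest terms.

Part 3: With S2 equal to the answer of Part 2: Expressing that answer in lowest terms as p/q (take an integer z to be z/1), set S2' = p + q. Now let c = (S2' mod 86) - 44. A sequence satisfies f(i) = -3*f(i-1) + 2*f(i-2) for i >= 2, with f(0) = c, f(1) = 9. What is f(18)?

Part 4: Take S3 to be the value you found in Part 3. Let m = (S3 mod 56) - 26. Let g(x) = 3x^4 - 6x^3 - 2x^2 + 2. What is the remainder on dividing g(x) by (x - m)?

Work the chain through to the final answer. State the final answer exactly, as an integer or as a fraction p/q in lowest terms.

1077

Part 1: a(2) = -1*(-8) + 1*(12) = 20; iterating: a(2)=20, a(3)=-28, a(4)=48, a(5)=-76, a(6)=124, a(7)=-200, a(8)=324, a(9)=-524, a(10)=848, a(11)=-1372, a(12)=2220, a(13)=-3592, a(14)=5812, a(15)=-9404, a(16)=15216, a(17)=-24620; answer -24620
Part 2: S1 = -24620; d = 8; total draws C(14,2) = 91; favorable C(2,1)*C(12,1) = 24; P = 24/91; answer 24/91
Part 3: S2 = 24/91; threaded value p + q = 115; c = -15; f(2) = -3*(9) + 2*(-15) = -57; iterating: f(2)=-57, f(3)=189, f(4)=-681, f(5)=2421, f(6)=-8625, f(7)=30717, f(8)=-109401, f(9)=389637, f(10)=-1387713, f(11)=4942413, f(12)=-17602665, f(13)=62692821, f(14)=-223283793, f(15)=795237021, f(16)=-2832278649, f(17)=10087309989, f(18)=-35926487265; answer -35926487265
Part 4: S3 = -35926487265; m = 5; remainder = value at the root: 3*(5)^4 - 6*(5)^3 - 2*(5)^2 + 2 = (1875) + (-750) + (-50) + (2) = 1077; answer 1077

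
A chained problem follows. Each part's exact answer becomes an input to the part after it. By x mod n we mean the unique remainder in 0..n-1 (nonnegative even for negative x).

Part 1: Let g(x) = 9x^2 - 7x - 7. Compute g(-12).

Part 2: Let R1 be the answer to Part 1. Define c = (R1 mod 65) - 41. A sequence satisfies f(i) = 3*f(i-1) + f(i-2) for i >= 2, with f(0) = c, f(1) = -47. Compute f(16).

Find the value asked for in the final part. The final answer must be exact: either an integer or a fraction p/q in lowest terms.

-3168869121

Part 1: 9*(-12)^2 - 7*(-12)^1 - 7 = (1296) + (84) + (-7) = 1373; answer 1373
Part 2: R1 = 1373; c = -33; f(2) = 3*(-47) + 1*(-33) = -174; iterating: f(2)=-174, f(3)=-569, f(4)=-1881, f(5)=-6212, f(6)=-20517, f(7)=-67763, f(8)=-223806, f(9)=-739181, f(10)=-2441349, f(11)=-8063228, f(12)=-26631033, f(13)=-87956327, f(14)=-290500014, f(15)=-959456369, f(16)=-3168869121; answer -3168869121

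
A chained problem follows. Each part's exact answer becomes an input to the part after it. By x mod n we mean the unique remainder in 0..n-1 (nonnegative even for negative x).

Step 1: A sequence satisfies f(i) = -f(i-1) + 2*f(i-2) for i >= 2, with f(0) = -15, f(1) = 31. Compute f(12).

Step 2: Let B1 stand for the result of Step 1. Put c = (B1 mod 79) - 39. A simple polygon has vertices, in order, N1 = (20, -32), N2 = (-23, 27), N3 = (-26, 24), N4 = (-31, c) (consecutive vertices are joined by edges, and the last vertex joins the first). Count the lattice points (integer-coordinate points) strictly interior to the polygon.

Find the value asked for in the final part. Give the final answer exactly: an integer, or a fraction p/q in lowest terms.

Step 1: f(2) = -1*(31) + 2*(-15) = -61; iterating: f(2)=-61, f(3)=123, f(4)=-245, f(5)=491, f(6)=-981, f(7)=1963, f(8)=-3925, f(9)=7851, f(10)=-15701, f(11)=31403, f(12)=-62805; answer -62805
Step 2: B1 = -62805; c = -39; cross terms: (20*27 - -23*-32)=-196, (-23*24 - -26*27)=150, (-26*-39 - -31*24)=1758, (-31*-32 - 20*-39)=1772; twice the area = |3484| = 3484; area = 1742; boundary points = 1 + 3 + 1 + 1 = 6; strictly interior points = area - boundary/2 + 1 = 1740; answer 1740

1740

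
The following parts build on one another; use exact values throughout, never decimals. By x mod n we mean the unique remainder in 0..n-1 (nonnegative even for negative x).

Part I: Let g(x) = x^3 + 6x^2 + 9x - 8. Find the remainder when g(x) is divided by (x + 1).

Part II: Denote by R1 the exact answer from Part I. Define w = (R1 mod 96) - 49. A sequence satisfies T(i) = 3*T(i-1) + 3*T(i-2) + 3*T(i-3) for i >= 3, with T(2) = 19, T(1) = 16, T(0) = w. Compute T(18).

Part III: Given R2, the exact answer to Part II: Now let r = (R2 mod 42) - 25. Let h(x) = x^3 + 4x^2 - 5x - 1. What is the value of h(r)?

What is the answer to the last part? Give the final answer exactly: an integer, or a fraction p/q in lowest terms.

Part I: remainder = value at the root: 1*(-1)^3 + 6*(-1)^2 + 9*(-1)^1 - 8 = (-1) + (6) + (-9) + (-8) = -12; answer -12
Part II: R1 = -12; w = 35; T(3) = 3*(19) + 3*(16) + 3*(35) = 210; iterating: T(3)=210, T(4)=735, T(5)=2892, T(6)=11511, T(7)=45414, T(8)=179451, T(9)=709128, T(10)=2801979, T(11)=11071674, T(12)=43748343, T(13)=172865988, T(14)=683058015, T(15)=2699017038, T(16)=10664823123, T(17)=42140694528, T(18)=166513604067; answer 166513604067
Part III: R2 = 166513604067; r = 2; 1*(2)^3 + 4*(2)^2 - 5*(2)^1 - 1 = (8) + (16) + (-10) + (-1) = 13; answer 13

13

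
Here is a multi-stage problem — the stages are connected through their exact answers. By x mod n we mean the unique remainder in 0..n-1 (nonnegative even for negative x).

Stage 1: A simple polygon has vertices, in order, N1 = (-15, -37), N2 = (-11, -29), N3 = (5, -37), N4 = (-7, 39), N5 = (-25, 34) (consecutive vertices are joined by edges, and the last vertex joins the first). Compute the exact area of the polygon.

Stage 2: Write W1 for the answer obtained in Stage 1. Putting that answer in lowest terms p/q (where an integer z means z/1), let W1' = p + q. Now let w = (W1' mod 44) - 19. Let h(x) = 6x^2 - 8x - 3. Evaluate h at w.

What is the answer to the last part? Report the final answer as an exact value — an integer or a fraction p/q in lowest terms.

Stage 1: cross terms: (-15*-29 - -11*-37)=28, (-11*-37 - 5*-29)=552, (5*39 - -7*-37)=-64, (-7*34 - -25*39)=737, (-25*-37 - -15*34)=1435; twice the area = |2688| = 2688; area = 1344; answer 1344
Stage 2: W1 = 1344; threaded value p + q = 1345; w = 6; 6*(6)^2 - 8*(6)^1 - 3 = (216) + (-48) + (-3) = 165; answer 165

165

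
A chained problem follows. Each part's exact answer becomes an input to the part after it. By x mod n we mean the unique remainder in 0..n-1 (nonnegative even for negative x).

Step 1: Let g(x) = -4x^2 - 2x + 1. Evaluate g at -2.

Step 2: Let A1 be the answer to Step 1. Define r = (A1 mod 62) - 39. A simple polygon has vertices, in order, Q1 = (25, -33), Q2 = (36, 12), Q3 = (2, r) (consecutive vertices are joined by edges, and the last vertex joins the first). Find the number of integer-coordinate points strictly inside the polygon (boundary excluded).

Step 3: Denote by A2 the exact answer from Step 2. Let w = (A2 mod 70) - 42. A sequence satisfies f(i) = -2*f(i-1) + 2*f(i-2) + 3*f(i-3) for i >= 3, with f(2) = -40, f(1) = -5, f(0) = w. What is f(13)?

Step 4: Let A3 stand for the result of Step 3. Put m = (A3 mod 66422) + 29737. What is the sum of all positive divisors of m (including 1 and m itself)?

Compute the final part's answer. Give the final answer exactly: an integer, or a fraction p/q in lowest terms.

138624

Step 1: -4*(-2)^2 - 2*(-2)^1 + 1 = (-16) + (4) + (1) = -11; answer -11
Step 2: A1 = -11; r = 12; cross terms: (25*12 - 36*-33)=1488, (36*12 - 2*12)=408, (2*-33 - 25*12)=-366; twice the area = |1530| = 1530; area = 765; boundary points = 1 + 34 + 1 = 36; strictly interior points = area - boundary/2 + 1 = 748; answer 748
Step 3: A2 = 748; w = 6; f(3) = -2*(-40) + 2*(-5) + 3*(6) = 88; iterating: f(3)=88, f(4)=-271, f(5)=598, f(6)=-1474, f(7)=3331, f(8)=-7816, f(9)=17872, f(10)=-41383, f(11)=95062, f(12)=-219274, f(13)=504523; answer 504523
Step 4: A3 = 504523; m = 69306; 69306 = 2 * 3 * 11551; sigma = (1 + 2) * (1 + 3) * (1 + 11551) = 3 * 4 * 11552 = 138624; answer 138624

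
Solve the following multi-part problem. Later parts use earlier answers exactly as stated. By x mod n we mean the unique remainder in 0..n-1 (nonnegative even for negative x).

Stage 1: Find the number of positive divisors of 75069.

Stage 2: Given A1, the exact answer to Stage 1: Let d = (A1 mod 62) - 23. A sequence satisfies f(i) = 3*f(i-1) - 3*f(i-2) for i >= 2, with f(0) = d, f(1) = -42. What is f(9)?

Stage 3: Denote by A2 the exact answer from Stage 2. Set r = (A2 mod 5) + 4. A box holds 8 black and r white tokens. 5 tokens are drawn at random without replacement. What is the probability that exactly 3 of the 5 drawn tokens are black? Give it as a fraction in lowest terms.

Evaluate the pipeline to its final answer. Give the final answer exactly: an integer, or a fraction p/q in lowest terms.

560/1287

Stage 1: 75069 = 3^2 * 19 * 439; number of divisors = (2+1) * (1+1) * (1+1) = 12; answer 12
Stage 2: A1 = 12; d = -11; f(2) = 3*(-42) - 3*(-11) = -93; iterating: f(2)=-93, f(3)=-153, f(4)=-180, f(5)=-81, f(6)=297, f(7)=1134, f(8)=2511, f(9)=4131; answer 4131
Stage 3: A2 = 4131; r = 5; total draws C(13,5) = 1287; favorable C(8,3)*C(5,2) = 560; P = 560/1287; answer 560/1287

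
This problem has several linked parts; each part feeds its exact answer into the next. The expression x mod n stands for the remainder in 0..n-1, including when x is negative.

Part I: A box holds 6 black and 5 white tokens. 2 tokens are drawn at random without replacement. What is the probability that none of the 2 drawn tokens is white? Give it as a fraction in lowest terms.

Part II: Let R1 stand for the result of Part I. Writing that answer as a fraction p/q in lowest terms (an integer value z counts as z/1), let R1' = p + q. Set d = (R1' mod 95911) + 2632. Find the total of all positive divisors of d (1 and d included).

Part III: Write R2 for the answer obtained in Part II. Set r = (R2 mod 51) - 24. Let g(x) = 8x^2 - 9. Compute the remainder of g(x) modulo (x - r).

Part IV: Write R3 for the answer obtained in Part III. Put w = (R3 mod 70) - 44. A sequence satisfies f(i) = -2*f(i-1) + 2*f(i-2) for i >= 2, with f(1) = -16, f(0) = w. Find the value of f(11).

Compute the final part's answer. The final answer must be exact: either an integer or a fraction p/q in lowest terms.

Part I: total draws C(11,2) = 55; favorable C(6,2) = 15; P = 3/11; answer 3/11
Part II: R1 = 3/11; threaded value p + q = 14; d = 2646; 2646 = 2 * 3^3 * 7^2; sigma = (1 + 2) * (1 + 3 + 9 + 27) * (1 + 7 + 49) = 3 * 40 * 57 = 6840; answer 6840
Part III: R2 = 6840; r = -18; remainder = value at the root: 8*(-18)^2 - 9 = (2592) + (-9) = 2583; answer 2583
Part IV: R3 = 2583; w = 19; f(2) = -2*(-16) + 2*(19) = 70; iterating: f(2)=70, f(3)=-172, f(4)=484, f(5)=-1312, f(6)=3592, f(7)=-9808, f(8)=26800, f(9)=-73216, f(10)=200032, f(11)=-546496; answer -546496

-546496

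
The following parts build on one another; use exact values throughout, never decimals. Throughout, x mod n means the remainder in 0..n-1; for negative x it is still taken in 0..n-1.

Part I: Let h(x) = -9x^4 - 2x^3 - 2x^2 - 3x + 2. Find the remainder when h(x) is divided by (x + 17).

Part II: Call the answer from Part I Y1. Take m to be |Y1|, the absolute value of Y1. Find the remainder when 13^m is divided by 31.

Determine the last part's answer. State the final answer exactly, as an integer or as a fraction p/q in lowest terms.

7

Part I: remainder = value at the root: -9*(-17)^4 - 2*(-17)^3 - 2*(-17)^2 - 3*(-17)^1 + 2 = (-751689) + (9826) + (-578) + (51) + (2) = -742388; answer -742388
Part II: Y1 = -742388; m = 742388; squarings mod 31: 13^1=13, 13^2=14, 13^4=10, 13^8=7, 13^16=18, 13^32=14, 13^64=10, 13^128=7, 13^256=18, 13^512=14, 13^1024=10, 13^2048=7, 13^4096=18, 13^8192=14, 13^16384=10, 13^32768=7, 13^65536=18, 13^131072=14, 13^262144=10, 13^524288=7; 13^742388 = 13^4 * 13^16 * 13^32 * 13^64 * 13^128 * 13^256 * 13^512 * 13^4096 * 13^16384 * 13^65536 * 13^131072 * 13^524288 = 7 (mod 31); answer 7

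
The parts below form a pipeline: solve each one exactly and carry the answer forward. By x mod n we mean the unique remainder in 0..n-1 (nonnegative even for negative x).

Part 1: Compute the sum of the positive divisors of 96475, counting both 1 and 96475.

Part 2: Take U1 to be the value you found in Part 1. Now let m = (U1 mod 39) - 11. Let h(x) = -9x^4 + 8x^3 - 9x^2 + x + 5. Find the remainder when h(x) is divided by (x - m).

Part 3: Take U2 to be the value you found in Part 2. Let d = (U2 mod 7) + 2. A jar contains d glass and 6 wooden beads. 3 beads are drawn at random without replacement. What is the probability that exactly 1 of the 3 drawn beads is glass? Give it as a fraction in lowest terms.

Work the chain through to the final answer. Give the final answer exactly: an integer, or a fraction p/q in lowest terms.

Part 1: 96475 = 5^2 * 17 * 227; sigma = (1 + 5 + 25) * (1 + 17) * (1 + 227) = 31 * 18 * 228 = 127224; answer 127224
Part 2: U1 = 127224; m = -5; remainder = value at the root: -9*(-5)^4 + 8*(-5)^3 - 9*(-5)^2 + 1*(-5)^1 + 5 = (-5625) + (-1000) + (-225) + (-5) + (5) = -6850; answer -6850
Part 3: U2 = -6850; d = 5; total draws C(11,3) = 165; favorable C(5,1)*C(6,2) = 75; P = 5/11; answer 5/11

5/11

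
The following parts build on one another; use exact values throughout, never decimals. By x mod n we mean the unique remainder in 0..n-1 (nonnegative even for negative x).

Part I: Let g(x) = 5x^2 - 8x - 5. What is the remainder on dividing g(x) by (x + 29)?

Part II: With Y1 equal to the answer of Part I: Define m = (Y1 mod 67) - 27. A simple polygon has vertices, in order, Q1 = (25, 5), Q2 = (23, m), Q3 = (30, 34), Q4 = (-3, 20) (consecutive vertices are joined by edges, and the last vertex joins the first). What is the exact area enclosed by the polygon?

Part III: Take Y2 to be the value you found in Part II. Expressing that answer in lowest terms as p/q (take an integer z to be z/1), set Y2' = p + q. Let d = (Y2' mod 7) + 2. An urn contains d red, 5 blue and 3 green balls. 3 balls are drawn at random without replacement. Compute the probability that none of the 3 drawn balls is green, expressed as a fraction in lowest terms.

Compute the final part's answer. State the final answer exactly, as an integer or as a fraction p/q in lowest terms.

60/143

Part I: remainder = value at the root: 5*(-29)^2 - 8*(-29)^1 - 5 = (4205) + (232) + (-5) = 4432; answer 4432
Part II: Y1 = 4432; m = -17; cross terms: (25*-17 - 23*5)=-540, (23*34 - 30*-17)=1292, (30*20 - -3*34)=702, (-3*5 - 25*20)=-515; twice the area = |939| = 939; area = 939/2; answer 939/2
Part III: Y2 = 939/2; threaded value p + q = 941; d = 5; total draws C(13,3) = 286; favorable C(10,3) = 120; P = 60/143; answer 60/143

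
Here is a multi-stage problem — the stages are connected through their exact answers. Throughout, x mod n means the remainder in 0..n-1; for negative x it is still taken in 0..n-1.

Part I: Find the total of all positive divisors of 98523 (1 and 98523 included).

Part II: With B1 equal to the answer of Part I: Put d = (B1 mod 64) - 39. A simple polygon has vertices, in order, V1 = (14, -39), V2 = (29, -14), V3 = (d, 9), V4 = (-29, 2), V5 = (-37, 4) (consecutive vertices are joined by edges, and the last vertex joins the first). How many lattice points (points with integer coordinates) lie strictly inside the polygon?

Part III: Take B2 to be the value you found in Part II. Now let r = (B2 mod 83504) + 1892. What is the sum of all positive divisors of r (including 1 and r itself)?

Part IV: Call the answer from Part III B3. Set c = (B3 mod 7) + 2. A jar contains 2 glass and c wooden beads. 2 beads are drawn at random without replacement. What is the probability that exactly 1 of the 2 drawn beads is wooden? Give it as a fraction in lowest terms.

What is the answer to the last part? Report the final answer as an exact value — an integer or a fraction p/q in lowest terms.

Part I: 98523 = 3^3 * 41 * 89; sigma = (1 + 3 + 9 + 27) * (1 + 41) * (1 + 89) = 40 * 42 * 90 = 151200; answer 151200
Part II: B1 = 151200; d = -7; cross terms: (14*-14 - 29*-39)=935, (29*9 - -7*-14)=163, (-7*2 - -29*9)=247, (-29*4 - -37*2)=-42, (-37*-39 - 14*4)=1387; twice the area = |2690| = 2690; area = 1345; boundary points = 5 + 1 + 1 + 2 + 1 = 10; strictly interior points = area - boundary/2 + 1 = 1341; answer 1341
Part III: B2 = 1341; r = 3233; 3233 = 53 * 61; sigma = (1 + 53) * (1 + 61) = 54 * 62 = 3348; answer 3348
Part IV: B3 = 3348; c = 4; total draws C(6,2) = 15; favorable C(4,1)*C(2,1) = 8; P = 8/15; answer 8/15

8/15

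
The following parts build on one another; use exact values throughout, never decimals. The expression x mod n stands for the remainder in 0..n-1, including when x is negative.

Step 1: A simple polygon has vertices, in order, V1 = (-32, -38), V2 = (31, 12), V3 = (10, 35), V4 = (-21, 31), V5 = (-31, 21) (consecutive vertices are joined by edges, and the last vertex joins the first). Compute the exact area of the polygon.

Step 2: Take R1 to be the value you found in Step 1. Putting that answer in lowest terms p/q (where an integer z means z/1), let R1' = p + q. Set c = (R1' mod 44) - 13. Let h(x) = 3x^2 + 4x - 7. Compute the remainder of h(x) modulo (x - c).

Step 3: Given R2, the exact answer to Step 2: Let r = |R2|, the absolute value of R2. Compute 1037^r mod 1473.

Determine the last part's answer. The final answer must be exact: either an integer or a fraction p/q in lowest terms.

1450

Step 1: cross terms: (-32*12 - 31*-38)=794, (31*35 - 10*12)=965, (10*31 - -21*35)=1045, (-21*21 - -31*31)=520, (-31*-38 - -32*21)=1850; twice the area = |5174| = 5174; area = 2587; answer 2587
Step 2: R1 = 2587; threaded value p + q = 2588; c = 23; remainder = value at the root: 3*(23)^2 + 4*(23)^1 - 7 = (1587) + (92) + (-7) = 1672; answer 1672
Step 3: R2 = 1672; r = 1672; squarings mod 1473: 1037^1=1037, 1037^2=79, 1037^4=349, 1037^8=1015, 1037^16=598, 1037^32=1138, 1037^64=277, 1037^128=133, 1037^256=13, 1037^512=169, 1037^1024=574; 1037^1672 = 1037^8 * 1037^128 * 1037^512 * 1037^1024 = 1450 (mod 1473); answer 1450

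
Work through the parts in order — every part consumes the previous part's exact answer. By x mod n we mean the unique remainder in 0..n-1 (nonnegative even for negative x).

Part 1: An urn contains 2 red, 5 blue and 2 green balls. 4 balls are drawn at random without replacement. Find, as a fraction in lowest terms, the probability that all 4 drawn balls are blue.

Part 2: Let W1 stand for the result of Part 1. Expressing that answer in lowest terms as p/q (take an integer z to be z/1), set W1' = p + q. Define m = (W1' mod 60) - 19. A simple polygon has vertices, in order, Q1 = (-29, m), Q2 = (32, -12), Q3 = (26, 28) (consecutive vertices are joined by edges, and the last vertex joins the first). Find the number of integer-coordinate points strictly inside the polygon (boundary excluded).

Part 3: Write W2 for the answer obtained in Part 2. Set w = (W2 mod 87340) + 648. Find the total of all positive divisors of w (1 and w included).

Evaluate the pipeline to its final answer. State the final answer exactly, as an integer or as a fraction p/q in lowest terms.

Part 1: total draws C(9,4) = 126; favorable C(5,4) = 5; P = 5/126; answer 5/126
Part 2: W1 = 5/126; threaded value p + q = 131; m = -8; cross terms: (-29*-12 - 32*-8)=604, (32*28 - 26*-12)=1208, (26*-8 - -29*28)=604; twice the area = |2416| = 2416; area = 1208; boundary points = 1 + 2 + 1 = 4; strictly interior points = area - boundary/2 + 1 = 1207; answer 1207
Part 3: W2 = 1207; w = 1855; 1855 = 5 * 7 * 53; sigma = (1 + 5) * (1 + 7) * (1 + 53) = 6 * 8 * 54 = 2592; answer 2592

2592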